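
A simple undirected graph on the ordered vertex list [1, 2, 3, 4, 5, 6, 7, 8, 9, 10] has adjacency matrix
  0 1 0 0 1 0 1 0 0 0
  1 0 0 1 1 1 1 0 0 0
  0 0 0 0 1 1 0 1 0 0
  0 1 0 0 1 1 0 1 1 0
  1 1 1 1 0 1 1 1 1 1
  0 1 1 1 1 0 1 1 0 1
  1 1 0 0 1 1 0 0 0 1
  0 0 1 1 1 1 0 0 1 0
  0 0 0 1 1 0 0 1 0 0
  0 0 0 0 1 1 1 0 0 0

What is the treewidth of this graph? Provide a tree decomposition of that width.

Every bag has size at most 4, so the width is 4 − 1 = 3 and tw(G) ≤ 3. On the other hand G contains the 4-clique {1, 2, 5, 7}. A clique must lie in a single bag of any decomposition, so no decomposition can have width below 3. The upper and lower bounds meet at 3, so that is the treewidth.

Treewidth 3.
Bags: B1 = {2, 5, 6, 7}  B2 = {2, 4, 5, 6}  B3 = {4, 5, 6, 8}  B4 = {3, 5, 6, 8}  B5 = {1, 2, 5, 7}  B6 = {5, 6, 7, 10}  B7 = {4, 5, 8, 9}
Tree: B1–B2, B2–B3, B3–B4, B1–B5, B1–B6, B3–B7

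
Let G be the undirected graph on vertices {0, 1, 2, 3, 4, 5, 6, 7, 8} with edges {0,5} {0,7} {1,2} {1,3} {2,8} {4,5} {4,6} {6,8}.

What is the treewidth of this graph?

A width-1 tree decomposition is:
Bags: B1 = {0, 7}  B2 = {0, 5}  B3 = {4, 5}  B4 = {4, 6}  B5 = {6, 8}  B6 = {2, 8}  B7 = {1, 2}  B8 = {1, 3}
Tree: B1–B2, B2–B3, B3–B4, B4–B5, B5–B6, B6–B7, B7–B8
Each bag holds 2 vertices, so the decomposition has width 1, which upper-bounds the treewidth. Since G has at least one edge (e.g. 7–0), it is not an edgeless graph, so tw(G) ≥ 1. Combining the bounds, tw(G) = 1.

1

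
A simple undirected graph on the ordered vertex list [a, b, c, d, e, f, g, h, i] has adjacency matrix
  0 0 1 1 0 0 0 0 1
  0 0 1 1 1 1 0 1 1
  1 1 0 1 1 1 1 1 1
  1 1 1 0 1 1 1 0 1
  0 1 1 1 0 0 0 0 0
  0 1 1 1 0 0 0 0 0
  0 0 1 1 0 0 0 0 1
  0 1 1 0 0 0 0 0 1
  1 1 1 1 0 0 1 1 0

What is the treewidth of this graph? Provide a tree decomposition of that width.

The largest bag has 4 vertices, giving width 3; this decomposition certifies tw(G) ≤ 3. On the other hand G contains the 4-clique {c, d, g, i}. A clique must lie in a single bag of any decomposition, so no decomposition can have width below 3. Hence tw(G) = 3 exactly.

Treewidth 3.
One such decomposition:
Bags: B1 = {b, c, d, i}  B2 = {b, c, h, i}  B3 = {b, c, d, e}  B4 = {c, d, g, i}  B5 = {a, c, d, i}  B6 = {b, c, d, f}
Tree: B1–B2, B1–B3, B1–B4, B1–B5, B3–B6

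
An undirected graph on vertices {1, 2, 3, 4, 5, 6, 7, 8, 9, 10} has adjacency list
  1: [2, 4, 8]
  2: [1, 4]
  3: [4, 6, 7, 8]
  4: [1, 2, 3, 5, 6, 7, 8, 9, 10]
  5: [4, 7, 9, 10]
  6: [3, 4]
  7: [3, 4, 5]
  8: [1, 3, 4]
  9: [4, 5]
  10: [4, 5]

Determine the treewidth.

A width-2 tree decomposition is:
Bags: B1 = {3, 4, 8}  B2 = {3, 4, 7}  B3 = {1, 4, 8}  B4 = {3, 4, 6}  B5 = {4, 5, 7}  B6 = {1, 2, 4}  B7 = {4, 5, 10}  B8 = {4, 5, 9}
Tree: B1–B2, B1–B3, B1–B4, B2–B5, B3–B6, B5–B7, B5–B8
The largest bag has 3 vertices, giving width 2; this decomposition certifies tw(G) ≤ 2. For the lower bound, the 3 vertices {1, 4, 8} are pairwise adjacent, and any tree decomposition puts a clique entirely inside one bag — forcing width ≥ 2. Combining the bounds, tw(G) = 2.

2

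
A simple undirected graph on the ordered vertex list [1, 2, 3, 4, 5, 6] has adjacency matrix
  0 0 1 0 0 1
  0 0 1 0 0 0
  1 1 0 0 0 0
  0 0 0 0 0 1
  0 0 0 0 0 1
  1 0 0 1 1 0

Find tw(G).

A width-1 tree decomposition is:
Bags: B1 = {1, 6}  B2 = {4, 6}  B3 = {5, 6}  B4 = {1, 3}  B5 = {2, 3}
Tree: B1–B2, B2–B3, B1–B4, B4–B5
The largest bag has 2 vertices, giving width 1; this decomposition certifies tw(G) ≤ 1. Since G has at least one edge (e.g. 1–6), it is not an edgeless graph, so tw(G) ≥ 1. Hence tw(G) = 1 exactly.

1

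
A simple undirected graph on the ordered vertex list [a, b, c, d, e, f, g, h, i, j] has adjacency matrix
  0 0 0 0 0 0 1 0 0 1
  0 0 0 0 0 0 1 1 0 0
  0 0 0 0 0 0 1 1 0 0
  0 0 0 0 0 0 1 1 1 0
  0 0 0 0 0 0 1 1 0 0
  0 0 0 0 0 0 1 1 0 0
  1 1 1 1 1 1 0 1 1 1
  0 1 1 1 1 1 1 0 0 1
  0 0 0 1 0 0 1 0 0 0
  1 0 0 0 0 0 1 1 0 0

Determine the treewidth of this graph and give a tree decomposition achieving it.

Each bag holds 3 vertices, so the decomposition has width 2, which upper-bounds the treewidth. Conversely, {d, g, h} is a clique of size 3, and the vertices of any clique must share a bag in every tree decomposition; so some bag has ≥ 3 vertices and tw(G) ≥ 2. Combining the bounds, tw(G) = 2.

Treewidth 2.
One optimal decomposition is:
Bags: B1 = {e, g, h}  B2 = {c, g, h}  B3 = {g, h, j}  B4 = {d, g, h}  B5 = {d, g, i}  B6 = {b, g, h}  B7 = {a, g, j}  B8 = {f, g, h}
Tree: B1–B2, B2–B3, B1–B4, B4–B5, B2–B6, B3–B7, B3–B8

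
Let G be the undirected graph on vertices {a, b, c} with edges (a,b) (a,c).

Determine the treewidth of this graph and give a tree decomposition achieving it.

Every bag has size at most 2, so the width is 2 − 1 = 1 and tw(G) ≤ 1. Since G has at least one edge (e.g. b–a), it is not an edgeless graph, so tw(G) ≥ 1. The upper and lower bounds meet at 1, so that is the treewidth.

Treewidth 1.
One such decomposition:
Bags: B1 = {a, b}  B2 = {a, c}
Tree: B1–B2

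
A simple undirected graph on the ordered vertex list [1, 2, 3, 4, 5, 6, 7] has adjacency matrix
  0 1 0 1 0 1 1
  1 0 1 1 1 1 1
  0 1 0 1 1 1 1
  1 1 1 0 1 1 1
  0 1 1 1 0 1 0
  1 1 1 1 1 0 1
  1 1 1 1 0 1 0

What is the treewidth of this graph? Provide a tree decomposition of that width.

Treewidth 4.
One such decomposition:
Bags: B1 = {1, 2, 4, 6, 7}  B2 = {2, 3, 4, 6, 7}  B3 = {2, 3, 4, 5, 6}
Tree: B1–B2, B2–B3

The largest bag has 5 vertices, giving width 4; this decomposition certifies tw(G) ≤ 4. Conversely, {1, 2, 4, 6, 7} is a clique of size 5, and the vertices of any clique must share a bag in every tree decomposition; so some bag has ≥ 5 vertices and tw(G) ≥ 4. Combining the bounds, tw(G) = 4.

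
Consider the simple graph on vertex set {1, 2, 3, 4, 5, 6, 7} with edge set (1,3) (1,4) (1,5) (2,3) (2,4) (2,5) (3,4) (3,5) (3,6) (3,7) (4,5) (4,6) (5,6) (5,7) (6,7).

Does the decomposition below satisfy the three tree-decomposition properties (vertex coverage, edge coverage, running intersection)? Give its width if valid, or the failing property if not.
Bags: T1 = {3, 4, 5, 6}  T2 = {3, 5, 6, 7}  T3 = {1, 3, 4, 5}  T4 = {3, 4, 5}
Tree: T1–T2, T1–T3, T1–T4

A tree decomposition must satisfy three properties: every vertex lies in some bag; for every edge, both endpoints lie together in some bag; and for every vertex, the bags containing it form a connected subtree. Here vertex 2 appears in no bag, so the decomposition is invalid.

No — vertex 2 appears in no bag.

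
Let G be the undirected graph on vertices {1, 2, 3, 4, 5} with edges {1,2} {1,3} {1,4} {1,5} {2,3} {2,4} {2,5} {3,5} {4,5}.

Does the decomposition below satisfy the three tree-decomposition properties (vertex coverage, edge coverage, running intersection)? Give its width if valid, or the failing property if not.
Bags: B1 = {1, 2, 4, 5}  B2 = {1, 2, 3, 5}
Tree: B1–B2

Every vertex of G appears in some bag (union = {1, 2, 3, 4, 5}); every edge is covered by a bag; and for each vertex v the set of bags containing v is connected in the bag tree. The decomposition is therefore valid. The largest bag has 4 vertices, so the width is 3.

Yes; width 3.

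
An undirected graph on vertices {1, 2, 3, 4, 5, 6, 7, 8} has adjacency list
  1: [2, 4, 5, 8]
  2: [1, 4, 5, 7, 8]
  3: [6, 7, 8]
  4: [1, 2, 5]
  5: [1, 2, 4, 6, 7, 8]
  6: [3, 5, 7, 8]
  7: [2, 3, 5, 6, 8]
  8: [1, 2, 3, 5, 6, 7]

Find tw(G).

3

A width-3 tree decomposition is:
Bags: B1 = {1, 2, 5, 8}  B2 = {2, 5, 7, 8}  B3 = {5, 6, 7, 8}  B4 = {1, 2, 4, 5}  B5 = {3, 6, 7, 8}
Tree: B1–B2, B2–B3, B1–B4, B3–B5
Every bag has size at most 4, so the width is 4 − 1 = 3 and tw(G) ≤ 3. Conversely, {3, 6, 7, 8} is a clique of size 4, and the vertices of any clique must share a bag in every tree decomposition; so some bag has ≥ 4 vertices and tw(G) ≥ 3. Hence tw(G) = 3 exactly.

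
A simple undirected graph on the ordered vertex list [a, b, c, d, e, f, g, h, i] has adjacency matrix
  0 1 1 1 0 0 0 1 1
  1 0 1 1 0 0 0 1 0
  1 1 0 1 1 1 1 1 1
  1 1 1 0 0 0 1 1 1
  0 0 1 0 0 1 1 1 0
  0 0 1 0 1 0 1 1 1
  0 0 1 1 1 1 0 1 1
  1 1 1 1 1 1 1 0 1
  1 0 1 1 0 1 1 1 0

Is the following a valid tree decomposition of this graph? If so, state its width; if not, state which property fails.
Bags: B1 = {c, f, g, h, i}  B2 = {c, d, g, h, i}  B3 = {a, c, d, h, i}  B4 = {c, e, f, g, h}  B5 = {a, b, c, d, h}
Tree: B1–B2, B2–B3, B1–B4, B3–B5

Yes; width 4.

Vertex coverage: the bags together contain {a, b, c, d, e, f, g, h, i}, the full vertex set. Edge coverage: each edge of G has both endpoints in at least one bag. Running intersection: for every vertex, the bags containing it form a connected subtree. All three properties hold, so this is a valid tree decomposition of width max|bag| − 1 = 4, and hence tw(G) ≤ 4.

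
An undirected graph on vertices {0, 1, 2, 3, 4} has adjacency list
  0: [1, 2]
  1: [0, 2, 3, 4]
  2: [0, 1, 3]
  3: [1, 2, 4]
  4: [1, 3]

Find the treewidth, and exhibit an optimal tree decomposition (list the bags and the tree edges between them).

The largest bag has 3 vertices, giving width 2; this decomposition certifies tw(G) ≤ 2. For the lower bound, the 3 vertices {0, 1, 2} are pairwise adjacent, and any tree decomposition puts a clique entirely inside one bag — forcing width ≥ 2. Therefore the treewidth is 2.

Treewidth 2.
One such decomposition:
Bags: B1 = {1, 3, 4}  B2 = {1, 2, 3}  B3 = {0, 1, 2}
Tree: B1–B2, B2–B3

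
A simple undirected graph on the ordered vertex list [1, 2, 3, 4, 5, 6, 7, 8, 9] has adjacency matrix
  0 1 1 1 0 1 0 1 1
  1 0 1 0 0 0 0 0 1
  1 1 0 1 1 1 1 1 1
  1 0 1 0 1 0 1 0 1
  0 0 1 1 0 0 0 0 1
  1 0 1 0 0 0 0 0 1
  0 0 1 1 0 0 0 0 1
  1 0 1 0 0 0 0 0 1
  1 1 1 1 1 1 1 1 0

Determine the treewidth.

3

A width-3 tree decomposition is:
Bags: B1 = {1, 3, 4, 9}  B2 = {3, 4, 5, 9}  B3 = {1, 2, 3, 9}  B4 = {1, 3, 6, 9}  B5 = {3, 4, 7, 9}  B6 = {1, 3, 8, 9}
Tree: B1–B2, B1–B3, B1–B4, B1–B5, B3–B6
Every bag has size at most 4, so the width is 4 − 1 = 3 and tw(G) ≤ 3. Conversely, {1, 3, 8, 9} is a clique of size 4, and the vertices of any clique must share a bag in every tree decomposition; so some bag has ≥ 4 vertices and tw(G) ≥ 3. Therefore the treewidth is 3.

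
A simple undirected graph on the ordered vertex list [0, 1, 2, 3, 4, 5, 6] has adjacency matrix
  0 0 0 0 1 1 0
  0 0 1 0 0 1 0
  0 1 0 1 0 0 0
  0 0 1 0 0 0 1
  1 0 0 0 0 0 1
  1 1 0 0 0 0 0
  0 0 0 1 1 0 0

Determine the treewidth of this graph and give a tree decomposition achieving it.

Treewidth 2.
Bags: B1 = {0, 4, 5}  B2 = {1, 4, 5}  B3 = {1, 2, 4}  B4 = {2, 3, 4}  B5 = {3, 4, 6}
Tree: B1–B2, B2–B3, B3–B4, B4–B5

The largest bag has 3 vertices, giving width 2; this decomposition certifies tw(G) ≤ 2. For the lower bound, G contains the cycle 4–0–5–1–2–3–6–4, so G is not a forest; only forests have treewidth ≤ 1, hence tw(G) ≥ 2. Combining the bounds, tw(G) = 2.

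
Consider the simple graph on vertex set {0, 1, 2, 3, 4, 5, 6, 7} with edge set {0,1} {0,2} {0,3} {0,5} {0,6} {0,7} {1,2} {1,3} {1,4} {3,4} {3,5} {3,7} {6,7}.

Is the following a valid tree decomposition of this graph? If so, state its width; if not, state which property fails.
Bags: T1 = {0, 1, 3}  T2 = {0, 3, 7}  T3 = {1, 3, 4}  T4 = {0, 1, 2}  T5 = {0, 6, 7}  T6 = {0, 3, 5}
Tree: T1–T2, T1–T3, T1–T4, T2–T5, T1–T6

Every vertex of G appears in some bag (union = {0, 1, 2, 3, 4, 5, 6, 7}); every edge is covered by a bag; and for each vertex v the set of bags containing v is connected in the bag tree. The decomposition is therefore valid. The largest bag has 3 vertices, so the width is 2.

Yes; width 2.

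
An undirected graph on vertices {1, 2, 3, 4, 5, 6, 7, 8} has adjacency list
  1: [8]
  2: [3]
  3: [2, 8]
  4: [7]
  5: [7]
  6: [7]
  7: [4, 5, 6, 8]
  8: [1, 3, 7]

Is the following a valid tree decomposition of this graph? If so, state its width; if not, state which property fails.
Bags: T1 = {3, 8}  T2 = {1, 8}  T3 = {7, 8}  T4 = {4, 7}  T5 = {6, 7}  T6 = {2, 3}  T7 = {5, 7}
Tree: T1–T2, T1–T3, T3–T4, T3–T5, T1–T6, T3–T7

Yes; width 1.

Every vertex of G appears in some bag (union = {1, 2, 3, 4, 5, 6, 7, 8}); every edge is covered by a bag; and for each vertex v the set of bags containing v is connected in the bag tree. The decomposition is therefore valid. The largest bag has 2 vertices, so the width is 1.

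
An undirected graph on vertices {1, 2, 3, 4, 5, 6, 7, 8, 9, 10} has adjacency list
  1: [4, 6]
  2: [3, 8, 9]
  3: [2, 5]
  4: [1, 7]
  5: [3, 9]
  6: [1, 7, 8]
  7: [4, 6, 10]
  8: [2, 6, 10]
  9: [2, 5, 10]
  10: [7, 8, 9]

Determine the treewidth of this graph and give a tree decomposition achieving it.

Each bag holds 3 vertices, so the decomposition has width 2, which upper-bounds the treewidth. For the lower bound, G contains the cycle 5–3–2–9–5, so G is not a forest; only forests have treewidth ≤ 1, hence tw(G) ≥ 2. Combining the bounds, tw(G) = 2.

Treewidth 2.
Bags: B1 = {3, 5, 9}  B2 = {2, 3, 9}  B3 = {2, 9, 10}  B4 = {2, 8, 10}  B5 = {7, 8, 10}  B6 = {6, 7, 8}  B7 = {4, 6, 7}  B8 = {1, 4, 6}
Tree: B1–B2, B2–B3, B3–B4, B4–B5, B5–B6, B6–B7, B7–B8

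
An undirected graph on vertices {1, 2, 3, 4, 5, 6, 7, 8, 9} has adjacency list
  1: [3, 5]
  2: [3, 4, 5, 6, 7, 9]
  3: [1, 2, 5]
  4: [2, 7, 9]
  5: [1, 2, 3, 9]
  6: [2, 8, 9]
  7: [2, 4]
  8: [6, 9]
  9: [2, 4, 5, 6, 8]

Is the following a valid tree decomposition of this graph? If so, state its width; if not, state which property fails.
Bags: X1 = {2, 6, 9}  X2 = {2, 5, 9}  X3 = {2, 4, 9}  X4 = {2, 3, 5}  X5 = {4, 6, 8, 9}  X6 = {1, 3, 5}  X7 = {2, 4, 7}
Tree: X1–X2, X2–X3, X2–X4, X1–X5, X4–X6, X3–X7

No — bags containing vertex 4 are not connected in the tree.

A tree decomposition must satisfy three properties: every vertex lies in some bag; for every edge, both endpoints lie together in some bag; and for every vertex, the bags containing it form a connected subtree. Here bags containing vertex 4 are not connected in the tree, so the decomposition is invalid.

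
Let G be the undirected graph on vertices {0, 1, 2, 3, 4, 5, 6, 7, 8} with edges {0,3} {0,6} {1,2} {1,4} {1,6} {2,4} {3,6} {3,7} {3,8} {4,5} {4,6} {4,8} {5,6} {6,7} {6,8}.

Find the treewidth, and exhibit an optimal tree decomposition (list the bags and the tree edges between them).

Treewidth 2.
One optimal decomposition is:
Bags: B1 = {4, 6, 8}  B2 = {1, 4, 6}  B3 = {3, 6, 8}  B4 = {3, 6, 7}  B5 = {0, 3, 6}  B6 = {1, 2, 4}  B7 = {4, 5, 6}
Tree: B1–B2, B1–B3, B3–B4, B3–B5, B2–B6, B2–B7

The largest bag has 3 vertices, giving width 2; this decomposition certifies tw(G) ≤ 2. Conversely, {1, 2, 4} is a clique of size 3, and the vertices of any clique must share a bag in every tree decomposition; so some bag has ≥ 3 vertices and tw(G) ≥ 2. Combining the bounds, tw(G) = 2.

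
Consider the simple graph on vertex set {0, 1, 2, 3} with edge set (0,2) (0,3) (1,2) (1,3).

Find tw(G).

A width-2 tree decomposition is:
Bags: B1 = {0, 1, 2}  B2 = {0, 1, 3}
Tree: B1–B2
Every bag has size at most 3, so the width is 3 − 1 = 2 and tw(G) ≤ 2. The edges 1–2–0–3–1 form a cycle, so G is not a tree and its treewidth is at least 2. Combining the bounds, tw(G) = 2.

2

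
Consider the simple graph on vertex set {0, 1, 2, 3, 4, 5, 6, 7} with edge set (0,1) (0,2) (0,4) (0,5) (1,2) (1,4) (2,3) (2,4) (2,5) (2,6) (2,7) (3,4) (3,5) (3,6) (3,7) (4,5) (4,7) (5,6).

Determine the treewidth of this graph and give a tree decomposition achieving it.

The largest bag has 4 vertices, giving width 3; this decomposition certifies tw(G) ≤ 3. For the lower bound, the 4 vertices {0, 1, 2, 4} are pairwise adjacent, and any tree decomposition puts a clique entirely inside one bag — forcing width ≥ 3. Therefore the treewidth is 3.

Treewidth 3.
Bags: B1 = {2, 3, 4, 5}  B2 = {0, 2, 4, 5}  B3 = {2, 3, 4, 7}  B4 = {2, 3, 5, 6}  B5 = {0, 1, 2, 4}
Tree: B1–B2, B1–B3, B1–B4, B2–B5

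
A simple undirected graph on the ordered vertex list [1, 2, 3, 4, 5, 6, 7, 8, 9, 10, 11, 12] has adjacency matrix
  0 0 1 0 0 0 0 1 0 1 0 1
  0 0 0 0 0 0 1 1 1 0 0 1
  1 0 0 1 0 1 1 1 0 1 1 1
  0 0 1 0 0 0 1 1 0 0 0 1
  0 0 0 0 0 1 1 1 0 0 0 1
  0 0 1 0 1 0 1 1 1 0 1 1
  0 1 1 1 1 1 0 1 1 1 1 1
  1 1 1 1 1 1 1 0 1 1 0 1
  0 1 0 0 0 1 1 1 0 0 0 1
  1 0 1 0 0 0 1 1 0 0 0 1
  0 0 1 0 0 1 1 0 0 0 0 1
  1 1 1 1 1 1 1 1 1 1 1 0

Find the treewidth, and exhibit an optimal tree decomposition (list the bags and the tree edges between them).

The largest bag has 5 vertices, giving width 4; this decomposition certifies tw(G) ≤ 4. On the other hand G contains the 5-clique {1, 3, 8, 10, 12}. A clique must lie in a single bag of any decomposition, so no decomposition can have width below 4. Combining the bounds, tw(G) = 4.

Treewidth 4.
One optimal decomposition is:
Bags: B1 = {5, 6, 7, 8, 12}  B2 = {3, 6, 7, 8, 12}  B3 = {3, 7, 8, 10, 12}  B4 = {1, 3, 8, 10, 12}  B5 = {6, 7, 8, 9, 12}  B6 = {2, 7, 8, 9, 12}  B7 = {3, 6, 7, 11, 12}  B8 = {3, 4, 7, 8, 12}
Tree: B1–B2, B2–B3, B3–B4, B2–B5, B5–B6, B2–B7, B3–B8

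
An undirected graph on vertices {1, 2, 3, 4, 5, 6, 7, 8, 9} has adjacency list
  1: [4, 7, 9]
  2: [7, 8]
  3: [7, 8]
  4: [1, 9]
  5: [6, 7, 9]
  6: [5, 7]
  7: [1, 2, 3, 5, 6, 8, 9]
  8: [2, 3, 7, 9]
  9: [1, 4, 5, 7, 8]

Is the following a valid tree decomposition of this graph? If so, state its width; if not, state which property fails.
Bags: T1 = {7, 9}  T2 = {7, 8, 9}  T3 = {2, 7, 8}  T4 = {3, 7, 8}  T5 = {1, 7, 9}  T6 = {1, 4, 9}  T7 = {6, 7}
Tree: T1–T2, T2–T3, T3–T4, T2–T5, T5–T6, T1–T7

No — vertex 5 appears in no bag.

A tree decomposition must satisfy three properties: every vertex lies in some bag; for every edge, both endpoints lie together in some bag; and for every vertex, the bags containing it form a connected subtree. Here vertex 5 appears in no bag, so the decomposition is invalid.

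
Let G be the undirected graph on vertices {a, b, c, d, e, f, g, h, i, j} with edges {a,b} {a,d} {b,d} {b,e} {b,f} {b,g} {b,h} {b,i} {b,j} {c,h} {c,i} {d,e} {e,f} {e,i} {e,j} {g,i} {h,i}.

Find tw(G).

2

A width-2 tree decomposition is:
Bags: B1 = {b, e, j}  B2 = {b, d, e}  B3 = {b, e, f}  B4 = {b, e, i}  B5 = {b, h, i}  B6 = {b, g, i}  B7 = {a, b, d}  B8 = {c, h, i}
Tree: B1–B2, B2–B3, B2–B4, B4–B5, B5–B6, B2–B7, B5–B8
The largest bag has 3 vertices, giving width 2; this decomposition certifies tw(G) ≤ 2. Conversely, {c, h, i} is a clique of size 3, and the vertices of any clique must share a bag in every tree decomposition; so some bag has ≥ 3 vertices and tw(G) ≥ 2. The upper and lower bounds meet at 2, so that is the treewidth.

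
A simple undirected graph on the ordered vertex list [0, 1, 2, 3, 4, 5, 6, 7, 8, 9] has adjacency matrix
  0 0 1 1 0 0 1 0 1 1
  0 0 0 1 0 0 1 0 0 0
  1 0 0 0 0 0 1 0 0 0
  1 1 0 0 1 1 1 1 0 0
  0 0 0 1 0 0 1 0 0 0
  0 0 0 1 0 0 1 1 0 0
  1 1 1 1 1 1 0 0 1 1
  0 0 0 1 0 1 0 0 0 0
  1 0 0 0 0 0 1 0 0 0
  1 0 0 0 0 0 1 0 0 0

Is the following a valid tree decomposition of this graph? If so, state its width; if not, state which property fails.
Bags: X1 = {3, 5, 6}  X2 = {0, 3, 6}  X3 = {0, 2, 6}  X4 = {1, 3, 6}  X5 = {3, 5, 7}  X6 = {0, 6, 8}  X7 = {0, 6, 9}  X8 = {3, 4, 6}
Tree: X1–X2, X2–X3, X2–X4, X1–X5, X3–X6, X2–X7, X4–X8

Yes; width 2.

Vertex coverage: the bags together contain {0, 1, 2, 3, 4, 5, 6, 7, 8, 9}, the full vertex set. Edge coverage: each edge of G has both endpoints in at least one bag. Running intersection: for every vertex, the bags containing it form a connected subtree. All three properties hold, so this is a valid tree decomposition of width max|bag| − 1 = 2, and hence tw(G) ≤ 2.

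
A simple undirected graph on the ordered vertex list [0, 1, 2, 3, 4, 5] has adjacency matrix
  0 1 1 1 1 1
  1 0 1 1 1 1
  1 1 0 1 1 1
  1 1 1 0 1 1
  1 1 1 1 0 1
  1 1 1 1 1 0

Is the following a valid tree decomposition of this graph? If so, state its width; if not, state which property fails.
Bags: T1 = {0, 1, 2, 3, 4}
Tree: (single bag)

No — vertex 5 appears in no bag.

A tree decomposition must satisfy three properties: every vertex lies in some bag; for every edge, both endpoints lie together in some bag; and for every vertex, the bags containing it form a connected subtree. Here vertex 5 appears in no bag, so the decomposition is invalid.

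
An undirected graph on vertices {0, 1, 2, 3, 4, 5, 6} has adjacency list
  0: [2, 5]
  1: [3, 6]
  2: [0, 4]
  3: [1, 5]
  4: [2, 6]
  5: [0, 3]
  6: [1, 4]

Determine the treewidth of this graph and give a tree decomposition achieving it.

Each bag holds 3 vertices, so the decomposition has width 2, which upper-bounds the treewidth. For the lower bound, G contains the cycle 0–2–4–6–1–3–5–0, so G is not a forest; only forests have treewidth ≤ 1, hence tw(G) ≥ 2. Hence tw(G) = 2 exactly.

Treewidth 2.
One such decomposition:
Bags: B1 = {0, 2, 4}  B2 = {0, 4, 6}  B3 = {0, 1, 6}  B4 = {0, 1, 3}  B5 = {0, 3, 5}
Tree: B1–B2, B2–B3, B3–B4, B4–B5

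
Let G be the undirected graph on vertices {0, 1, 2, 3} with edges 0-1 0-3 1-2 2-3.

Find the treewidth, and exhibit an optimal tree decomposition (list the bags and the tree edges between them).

Treewidth 2.
Bags: B1 = {1, 2, 3}  B2 = {0, 1, 3}
Tree: B1–B2

Each bag holds 3 vertices, so the decomposition has width 2, which upper-bounds the treewidth. The edges 3–2–1–0–3 form a cycle, so G is not a tree and its treewidth is at least 2. The upper and lower bounds meet at 2, so that is the treewidth.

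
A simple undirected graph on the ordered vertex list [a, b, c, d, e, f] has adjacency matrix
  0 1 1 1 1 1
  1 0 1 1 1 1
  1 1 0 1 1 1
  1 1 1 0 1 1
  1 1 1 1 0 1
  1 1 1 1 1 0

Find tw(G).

5

A width-5 tree decomposition is:
Bags: B1 = {a, b, c, d, e, f}
Tree: (single bag)
A single bag containing all 6 vertices is trivially a valid decomposition of width 5. For the lower bound, the 6 vertices {a, b, c, d, e, f} are pairwise adjacent, and any tree decomposition puts a clique entirely inside one bag — forcing width ≥ 5. Therefore the treewidth is 5.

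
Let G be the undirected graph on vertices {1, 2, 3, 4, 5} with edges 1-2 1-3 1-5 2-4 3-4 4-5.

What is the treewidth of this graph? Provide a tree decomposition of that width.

Each bag holds 3 vertices, so the decomposition has width 2, which upper-bounds the treewidth. For the lower bound, G contains the cycle 1–2–4–5–1, so G is not a forest; only forests have treewidth ≤ 1, hence tw(G) ≥ 2. Therefore the treewidth is 2.

Treewidth 2.
One optimal decomposition is:
Bags: B1 = {1, 2, 4}  B2 = {1, 4, 5}  B3 = {1, 3, 4}
Tree: B1–B2, B2–B3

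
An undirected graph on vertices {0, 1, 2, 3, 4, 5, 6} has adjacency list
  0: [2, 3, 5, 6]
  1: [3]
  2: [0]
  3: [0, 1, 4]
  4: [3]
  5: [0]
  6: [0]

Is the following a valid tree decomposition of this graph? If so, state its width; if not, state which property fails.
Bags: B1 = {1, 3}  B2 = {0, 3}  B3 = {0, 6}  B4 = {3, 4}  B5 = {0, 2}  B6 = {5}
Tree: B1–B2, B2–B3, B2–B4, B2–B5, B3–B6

No — edge (0,5) lies in no bag.

A tree decomposition must satisfy three properties: every vertex lies in some bag; for every edge, both endpoints lie together in some bag; and for every vertex, the bags containing it form a connected subtree. Here edge (0,5) lies in no bag, so the decomposition is invalid.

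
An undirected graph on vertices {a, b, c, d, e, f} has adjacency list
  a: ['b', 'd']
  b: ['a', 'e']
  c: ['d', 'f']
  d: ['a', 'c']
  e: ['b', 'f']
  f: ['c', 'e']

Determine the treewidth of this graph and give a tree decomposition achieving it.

Treewidth 2.
One optimal decomposition is:
Bags: B1 = {a, b, e}  B2 = {a, e, f}  B3 = {a, c, f}  B4 = {a, c, d}
Tree: B1–B2, B2–B3, B3–B4

The largest bag has 3 vertices, giving width 2; this decomposition certifies tw(G) ≤ 2. Since a–b–e–f–c–d–a is a cycle in G, G is not acyclic. Forests are exactly the graphs of treewidth ≤ 1, so tw(G) ≥ 2. Hence tw(G) = 2 exactly.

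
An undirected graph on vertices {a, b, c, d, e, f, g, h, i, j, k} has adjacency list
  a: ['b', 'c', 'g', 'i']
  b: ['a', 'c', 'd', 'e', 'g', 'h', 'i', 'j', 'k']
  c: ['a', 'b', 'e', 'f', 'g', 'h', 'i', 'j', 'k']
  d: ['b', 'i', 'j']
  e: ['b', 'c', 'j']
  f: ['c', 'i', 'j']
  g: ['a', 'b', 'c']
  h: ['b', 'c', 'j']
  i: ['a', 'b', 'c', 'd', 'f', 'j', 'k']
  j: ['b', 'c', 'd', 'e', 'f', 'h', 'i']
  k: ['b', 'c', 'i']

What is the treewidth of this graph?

A width-3 tree decomposition is:
Bags: B1 = {b, c, e, j}  B2 = {b, c, i, j}  B3 = {a, b, c, i}  B4 = {a, b, c, g}  B5 = {b, c, i, k}  B6 = {b, d, i, j}  B7 = {c, f, i, j}  B8 = {b, c, h, j}
Tree: B1–B2, B2–B3, B3–B4, B3–B5, B2–B6, B2–B7, B1–B8
The largest bag has 4 vertices, giving width 3; this decomposition certifies tw(G) ≤ 3. For the lower bound, the 4 vertices {c, f, i, j} are pairwise adjacent, and any tree decomposition puts a clique entirely inside one bag — forcing width ≥ 3. Therefore the treewidth is 3.

3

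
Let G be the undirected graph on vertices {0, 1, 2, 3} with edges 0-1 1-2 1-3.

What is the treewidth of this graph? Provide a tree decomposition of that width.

The largest bag has 2 vertices, giving width 1; this decomposition certifies tw(G) ≤ 1. Any graph with an edge has treewidth ≥ 1, and G has the edge 1–3. Hence tw(G) = 1 exactly.

Treewidth 1.
One such decomposition:
Bags: B1 = {1, 3}  B2 = {0, 1}  B3 = {1, 2}
Tree: B1–B2, B1–B3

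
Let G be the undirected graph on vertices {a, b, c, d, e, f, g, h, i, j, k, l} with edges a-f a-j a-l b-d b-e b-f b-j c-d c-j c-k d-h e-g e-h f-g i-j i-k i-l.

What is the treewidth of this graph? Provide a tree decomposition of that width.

Treewidth 3.
One such decomposition:
Bags: B1 = {c, i, k, l}  B2 = {c, i, j, l}  B3 = {a, c, j, l}  B4 = {a, c, d, j}  B5 = {a, b, d, j}  B6 = {a, b, d, f}  B7 = {b, d, f, h}  B8 = {b, e, f, h}  B9 = {e, f, g, h}
Tree: B1–B2, B2–B3, B3–B4, B4–B5, B5–B6, B6–B7, B7–B8, B8–B9

Every bag has size at most 4, so the width is 4 − 1 = 3 and tw(G) ≤ 3. For the lower bound: the 4 vertex sets {i,k,l}, {c}, {j}, {a,b,d,f} are disjoint, each induces a connected subgraph, and every pair is joined by at least one edge of G. Contracting each set to a single vertex therefore yields K_{4} as a minor, and since treewidth is minor-monotone, tw(G) ≥ tw(K_{4}) = 3. Hence tw(G) = 3 exactly.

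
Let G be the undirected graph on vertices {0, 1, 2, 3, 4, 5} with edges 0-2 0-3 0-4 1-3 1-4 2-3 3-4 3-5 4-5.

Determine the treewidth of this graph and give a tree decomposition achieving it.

Every bag has size at most 3, so the width is 3 − 1 = 2 and tw(G) ≤ 2. Conversely, {0, 2, 3} is a clique of size 3, and the vertices of any clique must share a bag in every tree decomposition; so some bag has ≥ 3 vertices and tw(G) ≥ 2. Therefore the treewidth is 2.

Treewidth 2.
Bags: B1 = {3, 4, 5}  B2 = {0, 3, 4}  B3 = {0, 2, 3}  B4 = {1, 3, 4}
Tree: B1–B2, B2–B3, B1–B4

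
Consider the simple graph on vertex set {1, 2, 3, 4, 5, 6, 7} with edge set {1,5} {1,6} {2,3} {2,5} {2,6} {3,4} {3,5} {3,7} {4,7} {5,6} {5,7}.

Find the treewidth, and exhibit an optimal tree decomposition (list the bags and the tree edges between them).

The largest bag has 3 vertices, giving width 2; this decomposition certifies tw(G) ≤ 2. On the other hand G contains the 3-clique {3, 4, 7}. A clique must lie in a single bag of any decomposition, so no decomposition can have width below 2. Hence tw(G) = 2 exactly.

Treewidth 2.
Bags: B1 = {3, 5, 7}  B2 = {2, 3, 5}  B3 = {2, 5, 6}  B4 = {3, 4, 7}  B5 = {1, 5, 6}
Tree: B1–B2, B2–B3, B1–B4, B3–B5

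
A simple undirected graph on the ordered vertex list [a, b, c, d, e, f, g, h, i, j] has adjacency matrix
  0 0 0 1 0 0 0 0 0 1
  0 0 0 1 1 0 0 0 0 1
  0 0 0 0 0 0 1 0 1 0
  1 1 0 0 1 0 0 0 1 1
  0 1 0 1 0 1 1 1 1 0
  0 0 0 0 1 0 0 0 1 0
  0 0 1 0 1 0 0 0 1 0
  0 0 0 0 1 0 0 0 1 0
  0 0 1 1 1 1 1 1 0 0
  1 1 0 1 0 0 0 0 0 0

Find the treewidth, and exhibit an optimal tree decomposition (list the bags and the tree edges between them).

Treewidth 2.
One such decomposition:
Bags: B1 = {e, g, i}  B2 = {d, e, i}  B3 = {e, f, i}  B4 = {b, d, e}  B5 = {c, g, i}  B6 = {b, d, j}  B7 = {e, h, i}  B8 = {a, d, j}
Tree: B1–B2, B2–B3, B2–B4, B1–B5, B4–B6, B3–B7, B6–B8

Every bag has size at most 3, so the width is 3 − 1 = 2 and tw(G) ≤ 2. For the lower bound, the 3 vertices {a, d, j} are pairwise adjacent, and any tree decomposition puts a clique entirely inside one bag — forcing width ≥ 2. The upper and lower bounds meet at 2, so that is the treewidth.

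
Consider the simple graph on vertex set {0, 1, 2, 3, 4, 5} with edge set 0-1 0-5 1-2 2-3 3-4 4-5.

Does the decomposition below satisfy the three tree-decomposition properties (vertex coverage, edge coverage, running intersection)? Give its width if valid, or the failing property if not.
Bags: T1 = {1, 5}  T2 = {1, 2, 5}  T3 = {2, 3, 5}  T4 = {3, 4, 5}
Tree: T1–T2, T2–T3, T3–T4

A tree decomposition must satisfy three properties: every vertex lies in some bag; for every edge, both endpoints lie together in some bag; and for every vertex, the bags containing it form a connected subtree. Here vertex 0 appears in no bag, so the decomposition is invalid.

No — vertex 0 appears in no bag.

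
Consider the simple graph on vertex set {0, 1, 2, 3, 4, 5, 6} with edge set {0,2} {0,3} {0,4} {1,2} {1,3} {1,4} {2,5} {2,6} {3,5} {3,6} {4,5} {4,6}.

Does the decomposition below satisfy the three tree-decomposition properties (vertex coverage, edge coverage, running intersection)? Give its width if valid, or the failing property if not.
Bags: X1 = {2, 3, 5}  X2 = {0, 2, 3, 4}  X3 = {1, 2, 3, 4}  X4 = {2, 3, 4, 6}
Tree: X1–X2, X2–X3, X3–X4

A tree decomposition must satisfy three properties: every vertex lies in some bag; for every edge, both endpoints lie together in some bag; and for every vertex, the bags containing it form a connected subtree. Here edge (4,5) lies in no bag, so the decomposition is invalid.

No — edge (4,5) lies in no bag.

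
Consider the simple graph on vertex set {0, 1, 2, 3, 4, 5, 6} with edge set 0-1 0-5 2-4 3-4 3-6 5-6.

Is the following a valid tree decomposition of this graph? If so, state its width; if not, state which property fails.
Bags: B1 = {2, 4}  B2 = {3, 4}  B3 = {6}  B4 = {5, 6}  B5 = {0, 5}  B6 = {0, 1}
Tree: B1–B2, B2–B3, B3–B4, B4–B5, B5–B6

A tree decomposition must satisfy three properties: every vertex lies in some bag; for every edge, both endpoints lie together in some bag; and for every vertex, the bags containing it form a connected subtree. Here edge (3,6) lies in no bag, so the decomposition is invalid.

No — edge (3,6) lies in no bag.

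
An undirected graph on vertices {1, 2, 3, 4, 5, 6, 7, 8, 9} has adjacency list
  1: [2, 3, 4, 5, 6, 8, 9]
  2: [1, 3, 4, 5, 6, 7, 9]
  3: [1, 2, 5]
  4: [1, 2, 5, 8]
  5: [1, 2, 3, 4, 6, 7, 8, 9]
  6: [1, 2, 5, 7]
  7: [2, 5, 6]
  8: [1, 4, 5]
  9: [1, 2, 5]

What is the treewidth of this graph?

A width-3 tree decomposition is:
Bags: B1 = {1, 2, 4, 5}  B2 = {1, 4, 5, 8}  B3 = {1, 2, 5, 6}  B4 = {2, 5, 6, 7}  B5 = {1, 2, 3, 5}  B6 = {1, 2, 5, 9}
Tree: B1–B2, B1–B3, B3–B4, B3–B5, B3–B6
Every bag has size at most 4, so the width is 4 − 1 = 3 and tw(G) ≤ 3. For the lower bound, the 4 vertices {1, 4, 5, 8} are pairwise adjacent, and any tree decomposition puts a clique entirely inside one bag — forcing width ≥ 3. Hence tw(G) = 3 exactly.

3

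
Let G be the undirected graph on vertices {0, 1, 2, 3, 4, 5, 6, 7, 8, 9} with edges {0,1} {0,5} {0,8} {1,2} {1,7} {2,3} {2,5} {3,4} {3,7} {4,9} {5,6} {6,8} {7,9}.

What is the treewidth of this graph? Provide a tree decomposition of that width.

The largest bag has 3 vertices, giving width 2; this decomposition certifies tw(G) ≤ 2. For the lower bound, G contains the cycle 8–6–5–0–8, so G is not a forest; only forests have treewidth ≤ 1, hence tw(G) ≥ 2. The upper and lower bounds meet at 2, so that is the treewidth.

Treewidth 2.
Bags: B1 = {0, 6, 8}  B2 = {0, 5, 6}  B3 = {0, 1, 5}  B4 = {1, 2, 5}  B5 = {1, 2, 7}  B6 = {2, 3, 7}  B7 = {3, 7, 9}  B8 = {3, 4, 9}
Tree: B1–B2, B2–B3, B3–B4, B4–B5, B5–B6, B6–B7, B7–B8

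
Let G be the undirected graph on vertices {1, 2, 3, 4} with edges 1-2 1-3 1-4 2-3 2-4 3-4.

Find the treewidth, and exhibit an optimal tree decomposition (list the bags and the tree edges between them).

Treewidth 3.
One such decomposition:
Bags: B1 = {1, 2, 3, 4}
Tree: (single bag)

With just one bag of size 4, the width is 4 − 1 = 3, so tw(G) ≤ 3. Conversely, {1, 2, 3, 4} is a clique of size 4, and the vertices of any clique must share a bag in every tree decomposition; so some bag has ≥ 4 vertices and tw(G) ≥ 3. Combining the bounds, tw(G) = 3.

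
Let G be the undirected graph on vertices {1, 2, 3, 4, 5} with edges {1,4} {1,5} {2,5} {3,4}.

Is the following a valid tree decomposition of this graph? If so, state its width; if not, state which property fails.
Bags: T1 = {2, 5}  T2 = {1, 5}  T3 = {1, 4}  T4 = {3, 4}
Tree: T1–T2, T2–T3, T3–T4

Every vertex of G appears in some bag (union = {1, 2, 3, 4, 5}); every edge is covered by a bag; and for each vertex v the set of bags containing v is connected in the bag tree. The decomposition is therefore valid. The largest bag has 2 vertices, so the width is 1.

Yes; width 1.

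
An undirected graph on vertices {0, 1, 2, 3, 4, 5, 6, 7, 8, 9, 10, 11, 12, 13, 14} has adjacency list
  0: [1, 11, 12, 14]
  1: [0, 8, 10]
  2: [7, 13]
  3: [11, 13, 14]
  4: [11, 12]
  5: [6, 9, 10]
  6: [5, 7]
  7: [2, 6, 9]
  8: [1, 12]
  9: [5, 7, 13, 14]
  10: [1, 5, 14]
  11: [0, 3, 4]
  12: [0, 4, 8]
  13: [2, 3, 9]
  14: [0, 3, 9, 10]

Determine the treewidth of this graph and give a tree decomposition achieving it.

Each bag holds 4 vertices, so the decomposition has width 3, which upper-bounds the treewidth. For the lower bound: the 4 vertex sets {4,8,12}, {1}, {0}, {3,10,11,14} are disjoint, each induces a connected subgraph, and every pair is joined by at least one edge of G. Contracting each set to a single vertex therefore yields K_{4} as a minor, and since treewidth is minor-monotone, tw(G) ≥ tw(K_{4}) = 3. The upper and lower bounds meet at 3, so that is the treewidth.

Treewidth 3.
One optimal decomposition is:
Bags: B1 = {1, 4, 8, 12}  B2 = {0, 1, 4, 12}  B3 = {0, 1, 4, 11}  B4 = {0, 1, 10, 11}  B5 = {0, 10, 11, 14}  B6 = {3, 10, 11, 14}  B7 = {3, 5, 10, 14}  B8 = {3, 5, 9, 14}  B9 = {3, 5, 9, 13}  B10 = {5, 6, 9, 13}  B11 = {6, 7, 9, 13}  B12 = {2, 6, 7, 13}
Tree: B1–B2, B2–B3, B3–B4, B4–B5, B5–B6, B6–B7, B7–B8, B8–B9, B9–B10, B10–B11, B11–B12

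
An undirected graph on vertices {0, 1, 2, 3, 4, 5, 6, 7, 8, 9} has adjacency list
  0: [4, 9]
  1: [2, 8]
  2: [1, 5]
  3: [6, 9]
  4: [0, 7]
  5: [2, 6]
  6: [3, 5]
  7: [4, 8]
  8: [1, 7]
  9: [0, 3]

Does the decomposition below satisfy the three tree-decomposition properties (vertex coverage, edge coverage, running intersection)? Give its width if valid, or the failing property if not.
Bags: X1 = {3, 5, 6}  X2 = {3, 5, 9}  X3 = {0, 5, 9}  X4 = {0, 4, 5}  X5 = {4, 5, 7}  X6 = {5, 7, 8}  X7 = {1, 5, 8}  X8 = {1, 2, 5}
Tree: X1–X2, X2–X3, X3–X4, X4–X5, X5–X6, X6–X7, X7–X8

Yes; width 2.

Checking the three conditions: (i) the bags cover all of {0, 1, 2, 3, 4, 5, 6, 7, 8, 9}; (ii) for each edge, some bag contains both endpoints; (iii) the bags containing any fixed vertex form a subtree. All hold, so the decomposition is valid with width 3 − 1 = 2.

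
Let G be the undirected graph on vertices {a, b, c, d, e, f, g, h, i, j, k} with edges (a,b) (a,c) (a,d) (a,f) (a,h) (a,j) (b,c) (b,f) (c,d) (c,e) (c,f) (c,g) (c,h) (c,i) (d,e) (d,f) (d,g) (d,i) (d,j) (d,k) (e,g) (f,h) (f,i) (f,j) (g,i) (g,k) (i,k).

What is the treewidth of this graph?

3

A width-3 tree decomposition is:
Bags: B1 = {a, d, f, j}  B2 = {a, c, d, f}  B3 = {c, d, f, i}  B4 = {a, b, c, f}  B5 = {c, d, g, i}  B6 = {a, c, f, h}  B7 = {d, g, i, k}  B8 = {c, d, e, g}
Tree: B1–B2, B2–B3, B2–B4, B3–B5, B4–B6, B5–B7, B5–B8
Every bag has size at most 4, so the width is 4 − 1 = 3 and tw(G) ≤ 3. For the lower bound, the 4 vertices {a, d, f, j} are pairwise adjacent, and any tree decomposition puts a clique entirely inside one bag — forcing width ≥ 3. Hence tw(G) = 3 exactly.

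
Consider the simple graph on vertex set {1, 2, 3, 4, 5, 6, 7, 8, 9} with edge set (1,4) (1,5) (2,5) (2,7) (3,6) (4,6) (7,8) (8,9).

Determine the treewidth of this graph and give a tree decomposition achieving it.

Treewidth 1.
Bags: B1 = {3, 6}  B2 = {4, 6}  B3 = {1, 4}  B4 = {1, 5}  B5 = {2, 5}  B6 = {2, 7}  B7 = {7, 8}  B8 = {8, 9}
Tree: B1–B2, B2–B3, B3–B4, B4–B5, B5–B6, B6–B7, B7–B8

Every bag has size at most 2, so the width is 2 − 1 = 1 and tw(G) ≤ 1. Since G has at least one edge (e.g. 3–6), it is not an edgeless graph, so tw(G) ≥ 1. Therefore the treewidth is 1.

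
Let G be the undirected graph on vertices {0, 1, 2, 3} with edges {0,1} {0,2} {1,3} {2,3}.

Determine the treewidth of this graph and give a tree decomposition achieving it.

Treewidth 2.
One optimal decomposition is:
Bags: B1 = {0, 1, 3}  B2 = {0, 2, 3}
Tree: B1–B2

Each bag holds 3 vertices, so the decomposition has width 2, which upper-bounds the treewidth. For the lower bound, G contains the cycle 3–1–0–2–3, so G is not a forest; only forests have treewidth ≤ 1, hence tw(G) ≥ 2. Therefore the treewidth is 2.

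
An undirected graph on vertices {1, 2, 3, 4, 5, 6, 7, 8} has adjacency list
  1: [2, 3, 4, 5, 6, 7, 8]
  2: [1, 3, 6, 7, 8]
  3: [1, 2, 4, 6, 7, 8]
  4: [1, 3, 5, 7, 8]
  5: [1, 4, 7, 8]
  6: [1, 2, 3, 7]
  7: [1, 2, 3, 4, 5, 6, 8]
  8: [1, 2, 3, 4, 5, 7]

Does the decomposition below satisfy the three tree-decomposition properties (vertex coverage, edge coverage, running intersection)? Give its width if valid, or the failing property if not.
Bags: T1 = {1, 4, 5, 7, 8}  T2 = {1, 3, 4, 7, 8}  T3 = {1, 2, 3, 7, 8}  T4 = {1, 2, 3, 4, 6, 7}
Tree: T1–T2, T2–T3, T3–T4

No — bags containing vertex 4 are not connected in the tree.

A tree decomposition must satisfy three properties: every vertex lies in some bag; for every edge, both endpoints lie together in some bag; and for every vertex, the bags containing it form a connected subtree. Here bags containing vertex 4 are not connected in the tree, so the decomposition is invalid.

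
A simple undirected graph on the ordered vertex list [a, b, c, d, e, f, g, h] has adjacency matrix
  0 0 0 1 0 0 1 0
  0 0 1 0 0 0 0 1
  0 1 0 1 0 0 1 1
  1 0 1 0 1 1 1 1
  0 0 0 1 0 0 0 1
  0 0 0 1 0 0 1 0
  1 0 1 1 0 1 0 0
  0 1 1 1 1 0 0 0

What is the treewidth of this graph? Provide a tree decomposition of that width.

Treewidth 2.
One optimal decomposition is:
Bags: B1 = {c, d, g}  B2 = {c, d, h}  B3 = {a, d, g}  B4 = {d, e, h}  B5 = {b, c, h}  B6 = {d, f, g}
Tree: B1–B2, B1–B3, B2–B4, B2–B5, B1–B6

The largest bag has 3 vertices, giving width 2; this decomposition certifies tw(G) ≤ 2. For the lower bound, the 3 vertices {d, f, g} are pairwise adjacent, and any tree decomposition puts a clique entirely inside one bag — forcing width ≥ 2. Therefore the treewidth is 2.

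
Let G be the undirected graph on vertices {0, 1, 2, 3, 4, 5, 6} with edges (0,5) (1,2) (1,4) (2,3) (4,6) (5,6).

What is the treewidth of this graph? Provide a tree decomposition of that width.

Each bag holds 2 vertices, so the decomposition has width 1, which upper-bounds the treewidth. G has an edge, so its treewidth is at least 1. Hence tw(G) = 1 exactly.

Treewidth 1.
One such decomposition:
Bags: B1 = {0, 5}  B2 = {5, 6}  B3 = {4, 6}  B4 = {1, 4}  B5 = {1, 2}  B6 = {2, 3}
Tree: B1–B2, B2–B3, B3–B4, B4–B5, B5–B6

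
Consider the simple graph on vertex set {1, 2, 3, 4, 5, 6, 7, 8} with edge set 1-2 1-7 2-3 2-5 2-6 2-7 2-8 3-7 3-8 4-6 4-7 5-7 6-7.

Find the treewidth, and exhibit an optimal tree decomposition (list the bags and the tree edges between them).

Each bag holds 3 vertices, so the decomposition has width 2, which upper-bounds the treewidth. Conversely, {2, 3, 8} is a clique of size 3, and the vertices of any clique must share a bag in every tree decomposition; so some bag has ≥ 3 vertices and tw(G) ≥ 2. Hence tw(G) = 2 exactly.

Treewidth 2.
One optimal decomposition is:
Bags: B1 = {1, 2, 7}  B2 = {2, 3, 7}  B3 = {2, 5, 7}  B4 = {2, 6, 7}  B5 = {2, 3, 8}  B6 = {4, 6, 7}
Tree: B1–B2, B1–B3, B2–B4, B2–B5, B4–B6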